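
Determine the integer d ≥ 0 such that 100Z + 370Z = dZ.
(100, 370) = (10); d = 10

In the PID Z, (a, b) is generated by gcd(a, b). Compute gcd(370, 100) with the extended Euclidean algorithm, tracking rows (r, s, t) with s·370 + t·100 = r:
  row A: (370, 1, 0)   [1·370 + 0·100 = 370]
  row B: (100, 0, 1)   [0·370 + 1·100 = 100]
  370 = 3·100 + 70   → row C = row A − 3·row B = (70, 1, −3)   [check: 1·370 − 3·100 = 70]
  100 = 1·70 + 30   → row D = row B − 1·row C = (30, −1, 4)   [check: −1·370 + 4·100 = 30]
  70 = 2·30 + 10   → row E = row C − 2·row D = (10, 3, −11)   [check: 3·370 − 11·100 = 10]
  30 = 3·10 + 0   → remainder 0, stop. gcd = 10 (last nonzero row E).
So gcd(100, 370) = 10, with Bézout identity 3·370 − 11·100 = 10. Containment (⊇): the Bézout identity exhibits 10 as an element of (100, 370), giving (10) ⊆ (100, 370). Containment (⊆): since 10 | 100 and 10 | 370 (100 = 10·10, 370 = 10·37), every Z-linear combination of 100 and 370 is divisible by 10, so (100, 370) ⊆ (10). Therefore (100, 370) = (10), d = 10.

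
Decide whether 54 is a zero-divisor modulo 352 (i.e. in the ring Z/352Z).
YES

gcd(54, 352) = 2 > 1, so 54 is not a unit in Z/352Z. In Z/nZ every nonzero non-unit is a zero-divisor: explicitly, take b = 352/gcd = 176 ≠ 0 (mod 352); then 54·176 = 9504 = 27·352, i.e. 54·176 ≡ 0 (mod 352). So 54 is a zero-divisor.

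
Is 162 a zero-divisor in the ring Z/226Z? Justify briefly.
YES

gcd(162, 226) = 2 > 1, so 162 is not a unit in Z/226Z. In Z/nZ every nonzero non-unit is a zero-divisor: explicitly, take b = 226/gcd = 113 ≠ 0 (mod 226); then 162·113 = 18306 = 81·226, i.e. 162·113 ≡ 0 (mod 226). So 162 is a zero-divisor.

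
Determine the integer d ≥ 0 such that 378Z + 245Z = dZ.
In the PID Z, (a, b) is generated by gcd(a, b). Compute gcd(378, 245) with the extended Euclidean algorithm, tracking rows (r, s, t) with s·378 + t·245 = r:
  row A: (378, 1, 0)   [1·378 + 0·245 = 378]
  row B: (245, 0, 1)   [0·378 + 1·245 = 245]
  378 = 1·245 + 133   → row C = row A − 1·row B = (133, 1, −1)   [check: 1·378 − 1·245 = 133]
  245 = 1·133 + 112   → row D = row B − 1·row C = (112, −1, 2)   [check: −1·378 + 2·245 = 112]
  133 = 1·112 + 21   → row E = row C − 1·row D = (21, 2, −3)   [check: 2·378 − 3·245 = 21]
  112 = 5·21 + 7   → row F = row D − 5·row E = (7, −11, 17)   [check: −11·378 + 17·245 = 7]
  21 = 3·7 + 0   → remainder 0, stop. gcd = 7 (last nonzero row F).
So gcd(378, 245) = 7, with Bézout identity −11·378 + 17·245 = 7. Containment (⊇): the Bézout identity exhibits 7 as an element of (378, 245), giving (7) ⊆ (378, 245). Containment (⊆): since 7 | 378 and 7 | 245 (378 = 7·54, 245 = 7·35), every Z-linear combination of 378 and 245 is divisible by 7, so (378, 245) ⊆ (7). Therefore (378, 245) = (7), d = 7.

Final answer: (378, 245) = (7); d = 7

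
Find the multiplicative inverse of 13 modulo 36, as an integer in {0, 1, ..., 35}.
Apply the extended Euclidean algorithm to (36, 13), tracking rows (r, s, t) with s·36 + t·13 = r. Each division r_prev = q·r_cur + r_new produces the new row as (previous row) − q·(current row):
  row A: (36, 1, 0)   [1·36 + 0·13 = 36]
  row B: (13, 0, 1)   [0·36 + 1·13 = 13]
  36 = 2·13 + 10   → row C = row A − 2·row B = (10, 1, −2)   [check: 1·36 − 2·13 = 10]
  13 = 1·10 + 3   → row D = row B − 1·row C = (3, −1, 3)   [check: −1·36 + 3·13 = 3]
  10 = 3·3 + 1   → row E = row C − 3·row D = (1, 4, −11)   [check: 4·36 − 11·13 = 1]
  3 = 3·1 + 0   → remainder 0, stop. gcd = 1 (last nonzero row E).
The gcd is 1, so 13 is invertible mod 36. The last nonzero row gives 4·36 − 11·13 = 1, so t = −11. So 13^(−1) ≡ −11 ≡ 25 (mod 36). Verify: 13 · 25 = 325 ≡ 1 (mod 36). ✓

Final answer: 13^(−1) ≡ 25 (mod 36)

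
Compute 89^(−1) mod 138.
Apply the extended Euclidean algorithm to (138, 89), tracking rows (r, s, t) with s·138 + t·89 = r. Each division r_prev = q·r_cur + r_new produces the new row as (previous row) − q·(current row):
  row A: (138, 1, 0)   [1·138 + 0·89 = 138]
  row B: (89, 0, 1)   [0·138 + 1·89 = 89]
  138 = 1·89 + 49   → row C = row A − 1·row B = (49, 1, −1)   [check: 1·138 − 1·89 = 49]
  89 = 1·49 + 40   → row D = row B − 1·row C = (40, −1, 2)   [check: −1·138 + 2·89 = 40]
  49 = 1·40 + 9   → row E = row C − 1·row D = (9, 2, −3)   [check: 2·138 − 3·89 = 9]
  40 = 4·9 + 4   → row F = row D − 4·row E = (4, −9, 14)   [check: −9·138 + 14·89 = 4]
  9 = 2·4 + 1   → row G = row E − 2·row F = (1, 20, −31)   [check: 20·138 − 31·89 = 1]
  4 = 4·1 + 0   → remainder 0, stop. gcd = 1 (last nonzero row G).
The gcd is 1, so 89 is invertible mod 138. The last nonzero row gives 20·138 − 31·89 = 1, so t = −31. So 89^(−1) ≡ −31 ≡ 107 (mod 138). Verify: 89 · 107 = 9523 ≡ 1 (mod 138). ✓

Final answer: 89^(−1) ≡ 107 (mod 138)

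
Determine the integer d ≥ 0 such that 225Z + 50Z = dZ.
In the PID Z, (a, b) is generated by gcd(a, b). Compute gcd(225, 50) with the extended Euclidean algorithm, tracking rows (r, s, t) with s·225 + t·50 = r:
  row A: (225, 1, 0)   [1·225 + 0·50 = 225]
  row B: (50, 0, 1)   [0·225 + 1·50 = 50]
  225 = 4·50 + 25   → row C = row A − 4·row B = (25, 1, −4)   [check: 1·225 − 4·50 = 25]
  50 = 2·25 + 0   → remainder 0, stop. gcd = 25 (last nonzero row C).
So gcd(225, 50) = 25, with Bézout identity 1·225 − 4·50 = 25. Containment (⊇): the Bézout identity exhibits 25 as an element of (225, 50), giving (25) ⊆ (225, 50). Containment (⊆): since 25 | 225 and 25 | 50 (225 = 25·9, 50 = 25·2), every Z-linear combination of 225 and 50 is divisible by 25, so (225, 50) ⊆ (25). Therefore (225, 50) = (25), d = 25.

Final answer: (225, 50) = (25); d = 25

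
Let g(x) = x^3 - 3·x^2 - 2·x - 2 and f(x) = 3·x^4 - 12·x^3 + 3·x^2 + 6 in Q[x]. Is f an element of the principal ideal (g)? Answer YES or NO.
In Q[x] the ideal (g) consists of all multiples of g, so f ∈ (g) iff g | f, i.e. iff the remainder of f on division by g is 0. Divide f by g (g is monic, so eliminate the leading term of the running remainder at each step):
  leading term 3·x^4: subtract (3·x)·g(x) = 3·x^4 - 9·x^3 - 6·x^2 - 6·x, leaving -3·x^3 + 9·x^2 + 6·x + 6
  leading term -3·x^3: subtract (-3)·g(x) = -3·x^3 + 9·x^2 + 6·x + 6, leaving 0
The remainder is 0, so f(x) = g(x) · h(x) with h(x) = 3·x - 3. Hence g | f, i.e. f ∈ (g).

Final answer: YES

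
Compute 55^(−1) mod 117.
Apply the extended Euclidean algorithm to (117, 55), tracking rows (r, s, t) with s·117 + t·55 = r. Each division r_prev = q·r_cur + r_new produces the new row as (previous row) − q·(current row):
  row A: (117, 1, 0)   [1·117 + 0·55 = 117]
  row B: (55, 0, 1)   [0·117 + 1·55 = 55]
  117 = 2·55 + 7   → row C = row A − 2·row B = (7, 1, −2)   [check: 1·117 − 2·55 = 7]
  55 = 7·7 + 6   → row D = row B − 7·row C = (6, −7, 15)   [check: −7·117 + 15·55 = 6]
  7 = 1·6 + 1   → row E = row C − 1·row D = (1, 8, −17)   [check: 8·117 − 17·55 = 1]
  6 = 6·1 + 0   → remainder 0, stop. gcd = 1 (last nonzero row E).
The gcd is 1, so 55 is invertible mod 117. The last nonzero row gives 8·117 − 17·55 = 1, so t = −17. So 55^(−1) ≡ −17 ≡ 100 (mod 117). Verify: 55 · 100 = 5500 ≡ 1 (mod 117). ✓

Final answer: 55^(−1) ≡ 100 (mod 117)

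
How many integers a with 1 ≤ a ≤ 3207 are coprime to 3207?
2136

The number of a ∈ {1, ..., 3207} with gcd(a, 3207) = 1 is by definition Euler's totient φ(3207). φ is multiplicative, with φ(p^e) = p^e − p^(e−1). Factorise 3207 = 3 · 1069. Then
  φ(3207) = (3 − 1) · (1069 − 1) = 2 · 1068 = 2136.
So there are 2136 such integers.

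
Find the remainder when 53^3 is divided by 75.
2

Use repeated squaring. Binary(3) = 11. Walk through the bits of the exponent 3 left-to-right: at each bit after the leading one, square the running value, then multiply by 53 if the bit is 1 (always reducing mod 75):
  bit 1 = 1 (leading): start with 53.
  bit 2 = 1: square 53^2 = 2809 ≡ 34; bit is 1, so multiply 34·53 = 1802 ≡ 2 (mod 75).
Final value: 53^3 ≡ 2 (mod 75).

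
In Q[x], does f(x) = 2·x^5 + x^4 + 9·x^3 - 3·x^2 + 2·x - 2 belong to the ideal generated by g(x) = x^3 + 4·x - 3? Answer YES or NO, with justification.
NO

In Q[x] the ideal (g) consists of all multiples of g, so f ∈ (g) iff g | f, i.e. iff the remainder of f on division by g is 0. Divide f by g (g is monic, so eliminate the leading term of the running remainder at each step):
  leading term 2·x^5: subtract (2·x^2)·g(x) = 2·x^5 + 8·x^3 - 6·x^2, leaving x^4 + x^3 + 3·x^2 + 2·x - 2
  leading term x^4: subtract (x)·g(x) = x^4 + 4·x^2 - 3·x, leaving x^3 - x^2 + 5·x - 2
  leading term x^3: subtract (1)·g(x) = x^3 + 4·x - 3, leaving -x^2 + x + 1
The remainder r(x) = -x^2 + x + 1 ≠ 0 (and deg r < deg g), so g ∤ f, i.e. f ∉ (g).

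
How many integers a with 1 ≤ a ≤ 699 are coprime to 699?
464

The number of a ∈ {1, ..., 699} with gcd(a, 699) = 1 is by definition Euler's totient φ(699). φ is multiplicative, with φ(p^e) = p^e − p^(e−1). Factorise 699 = 3 · 233. Then
  φ(699) = (3 − 1) · (233 − 1) = 2 · 232 = 464.
So there are 464 such integers.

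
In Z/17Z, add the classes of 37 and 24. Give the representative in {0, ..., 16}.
Reduce the summands first: 37 ≡ 3, 24 ≡ 7 (mod 17), so 37 + 24 ≡ 3 + 7 (mod 17). 3 + 7 = 10; 10 = 0·17 + 10, so (37 + 24) mod 17 = 10.

Final answer: 10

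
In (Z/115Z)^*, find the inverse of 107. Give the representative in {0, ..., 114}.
107^(−1) ≡ 43 (mod 115)

Apply the extended Euclidean algorithm to (115, 107), tracking rows (r, s, t) with s·115 + t·107 = r. Each division r_prev = q·r_cur + r_new produces the new row as (previous row) − q·(current row):
  row A: (115, 1, 0)   [1·115 + 0·107 = 115]
  row B: (107, 0, 1)   [0·115 + 1·107 = 107]
  115 = 1·107 + 8   → row C = row A − 1·row B = (8, 1, −1)   [check: 1·115 − 1·107 = 8]
  107 = 13·8 + 3   → row D = row B − 13·row C = (3, −13, 14)   [check: −13·115 + 14·107 = 3]
  8 = 2·3 + 2   → row E = row C − 2·row D = (2, 27, −29)   [check: 27·115 − 29·107 = 2]
  3 = 1·2 + 1   → row F = row D − 1·row E = (1, −40, 43)   [check: −40·115 + 43·107 = 1]
  2 = 2·1 + 0   → remainder 0, stop. gcd = 1 (last nonzero row F).
The gcd is 1, so 107 is invertible mod 115. The last nonzero row gives −40·115 + 43·107 = 1, so t = 43. So 107^(−1) ≡ 43 (mod 115). Verify: 107 · 43 = 4601 ≡ 1 (mod 115). ✓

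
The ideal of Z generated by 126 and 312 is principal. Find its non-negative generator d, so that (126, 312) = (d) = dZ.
(126, 312) = (6); d = 6

In the PID Z, (a, b) is generated by gcd(a, b). Compute gcd(312, 126) with the extended Euclidean algorithm, tracking rows (r, s, t) with s·312 + t·126 = r:
  row A: (312, 1, 0)   [1·312 + 0·126 = 312]
  row B: (126, 0, 1)   [0·312 + 1·126 = 126]
  312 = 2·126 + 60   → row C = row A − 2·row B = (60, 1, −2)   [check: 1·312 − 2·126 = 60]
  126 = 2·60 + 6   → row D = row B − 2·row C = (6, −2, 5)   [check: −2·312 + 5·126 = 6]
  60 = 10·6 + 0   → remainder 0, stop. gcd = 6 (last nonzero row D).
So gcd(126, 312) = 6, with Bézout identity −2·312 + 5·126 = 6. Containment (⊇): the Bézout identity exhibits 6 as an element of (126, 312), giving (6) ⊆ (126, 312). Containment (⊆): since 6 | 126 and 6 | 312 (126 = 6·21, 312 = 6·52), every Z-linear combination of 126 and 312 is divisible by 6, so (126, 312) ⊆ (6). Therefore (126, 312) = (6), d = 6.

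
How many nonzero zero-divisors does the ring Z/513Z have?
Z/513Z has 188 nonzero zero-divisors

In Z/513Z each nonzero element is either a unit (gcd with 513 is 1) or a zero-divisor (gcd > 1). The number of units is φ(513): factorise 513 = 3^3 · 19, so φ(513) = (3^3 − 3^2) · (19 − 1) = 18 · 18 = 324. The nonzero elements number 513 − 1 = 512. Hence the nonzero zero-divisors number 512 − 324 = 188.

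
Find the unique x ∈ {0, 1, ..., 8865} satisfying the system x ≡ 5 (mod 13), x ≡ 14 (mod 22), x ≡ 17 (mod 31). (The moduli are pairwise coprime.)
x ≡ 2280 (mod 8866); the representative in [0, 8866) is 2280

The moduli 13, 22, 31 are pairwise coprime, so by the CRT there is a unique solution mod 13·22·31 = 8866.
Solve by successive substitution. Start with x ≡ 5 (mod 13).
  Combine with x ≡ 14 (mod 22): write x = 5 + 13·t and require 5 + 13·t ≡ 14 (mod 22), i.e. 13·t ≡ 14 − 5 ≡ 9 (mod 22). Since 13^(−1) ≡ 17 (mod 22), t ≡ 17·9 ≡ 21 (mod 22). So x ≡ 5 + 13·21 = 278 (mod 286).
  Combine with x ≡ 17 (mod 31): write x = 278 + 286·t and require 278 + 286·t ≡ 17 (mod 31), i.e. 286·t ≡ 17 − 278 ≡ 18 (mod 31). Since 286^(−1) ≡ 9 (mod 31) (286 ≡ 7 (mod 31)), t ≡ 9·18 ≡ 7 (mod 31). So x ≡ 278 + 286·7 = 2280 (mod 8866).
Unique solution in [0, 8866): x = 2280.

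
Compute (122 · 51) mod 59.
27

Reduce the factors first: 122 ≡ 4 (mod 59), so 122 · 51 ≡ 4 · 51 (mod 59). 4 · 51 = 204. Dividing by 59: 204 = 3·59 + 27. So (122 · 51) mod 59 = 27.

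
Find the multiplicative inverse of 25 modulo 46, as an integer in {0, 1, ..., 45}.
25^(−1) ≡ 35 (mod 46)

Apply the extended Euclidean algorithm to (46, 25), tracking rows (r, s, t) with s·46 + t·25 = r. Each division r_prev = q·r_cur + r_new produces the new row as (previous row) − q·(current row):
  row A: (46, 1, 0)   [1·46 + 0·25 = 46]
  row B: (25, 0, 1)   [0·46 + 1·25 = 25]
  46 = 1·25 + 21   → row C = row A − 1·row B = (21, 1, −1)   [check: 1·46 − 1·25 = 21]
  25 = 1·21 + 4   → row D = row B − 1·row C = (4, −1, 2)   [check: −1·46 + 2·25 = 4]
  21 = 5·4 + 1   → row E = row C − 5·row D = (1, 6, −11)   [check: 6·46 − 11·25 = 1]
  4 = 4·1 + 0   → remainder 0, stop. gcd = 1 (last nonzero row E).
The gcd is 1, so 25 is invertible mod 46. The last nonzero row gives 6·46 − 11·25 = 1, so t = −11. So 25^(−1) ≡ −11 ≡ 35 (mod 46). Verify: 25 · 35 = 875 ≡ 1 (mod 46). ✓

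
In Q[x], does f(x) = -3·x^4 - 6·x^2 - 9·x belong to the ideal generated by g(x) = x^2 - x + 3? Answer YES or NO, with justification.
In Q[x] the ideal (g) consists of all multiples of g, so f ∈ (g) iff g | f, i.e. iff the remainder of f on division by g is 0. Divide f by g (g is monic, so eliminate the leading term of the running remainder at each step):
  leading term -3·x^4: subtract (-3·x^2)·g(x) = -3·x^4 + 3·x^3 - 9·x^2, leaving -3·x^3 + 3·x^2 - 9·x
  leading term -3·x^3: subtract (-3·x)·g(x) = -3·x^3 + 3·x^2 - 9·x, leaving 0
The remainder is 0, so f(x) = g(x) · h(x) with h(x) = -3·x^2 - 3·x. Hence g | f, i.e. f ∈ (g).

Final answer: YES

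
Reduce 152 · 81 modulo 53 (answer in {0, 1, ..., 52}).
16

Reduce the factors first: 152 ≡ 46, 81 ≡ 28 (mod 53), so 152 · 81 ≡ 46 · 28 (mod 53). 46 · 28 = 1288. Dividing by 53: 1288 = 24·53 + 16. So (152 · 81) mod 53 = 16.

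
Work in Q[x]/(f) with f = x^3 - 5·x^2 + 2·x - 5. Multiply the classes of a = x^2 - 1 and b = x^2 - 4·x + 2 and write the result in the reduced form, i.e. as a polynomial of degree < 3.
First multiply in Q[x] without reducing: a · b = x^4 - 4·x^3 + x^2 + 4·x - 2. Now divide by f(x) = x^3 - 5·x^2 + 2·x - 5, eliminating the leading term at each step:
  leading term x^4: subtract (x)·f(x) = x^4 - 5·x^3 + 2·x^2 - 5·x, leaving x^3 - x^2 + 9·x - 2
  leading term x^3: subtract (1)·f(x) = x^3 - 5·x^2 + 2·x - 5, leaving 4·x^2 + 7·x + 3
The degree is now < 3, so this is the remainder. Hence a · b ≡ 4·x^2 + 7·x + 3 in Q[x]/(f).

Final answer: a · b ≡ 4·x^2 + 7·x + 3 (mod f(x))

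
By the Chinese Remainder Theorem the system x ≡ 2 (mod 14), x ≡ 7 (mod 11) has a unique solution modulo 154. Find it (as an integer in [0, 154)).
x ≡ 128 (mod 154); the representative in [0, 154) is 128

The moduli 14, 11 are pairwise coprime, so by the CRT there is a unique solution mod 14·11 = 154.
Solve by successive substitution. Start with x ≡ 2 (mod 14).
  Combine with x ≡ 7 (mod 11): write x = 2 + 14·t and require 2 + 14·t ≡ 7 (mod 11), i.e. 14·t ≡ 7 − 2 ≡ 5 (mod 11). Since 14^(−1) ≡ 4 (mod 11) (14 ≡ 3 (mod 11)), t ≡ 4·5 ≡ 9 (mod 11). So x ≡ 2 + 14·9 = 128 (mod 154).
Unique solution in [0, 154): x = 128.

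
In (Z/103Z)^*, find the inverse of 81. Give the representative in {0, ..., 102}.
81^(−1) ≡ 14 (mod 103)

Apply the extended Euclidean algorithm to (103, 81), tracking rows (r, s, t) with s·103 + t·81 = r. Each division r_prev = q·r_cur + r_new produces the new row as (previous row) − q·(current row):
  row A: (103, 1, 0)   [1·103 + 0·81 = 103]
  row B: (81, 0, 1)   [0·103 + 1·81 = 81]
  103 = 1·81 + 22   → row C = row A − 1·row B = (22, 1, −1)   [check: 1·103 − 1·81 = 22]
  81 = 3·22 + 15   → row D = row B − 3·row C = (15, −3, 4)   [check: −3·103 + 4·81 = 15]
  22 = 1·15 + 7   → row E = row C − 1·row D = (7, 4, −5)   [check: 4·103 − 5·81 = 7]
  15 = 2·7 + 1   → row F = row D − 2·row E = (1, −11, 14)   [check: −11·103 + 14·81 = 1]
  7 = 7·1 + 0   → remainder 0, stop. gcd = 1 (last nonzero row F).
The gcd is 1, so 81 is invertible mod 103. The last nonzero row gives −11·103 + 14·81 = 1, so t = 14. So 81^(−1) ≡ 14 (mod 103). Verify: 81 · 14 = 1134 ≡ 1 (mod 103). ✓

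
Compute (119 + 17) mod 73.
Reduce the summands first: 119 ≡ 46 (mod 73), so 119 + 17 ≡ 46 + 17 (mod 73). 46 + 17 = 63; 63 = 0·73 + 63, so (119 + 17) mod 73 = 63.

Final answer: 63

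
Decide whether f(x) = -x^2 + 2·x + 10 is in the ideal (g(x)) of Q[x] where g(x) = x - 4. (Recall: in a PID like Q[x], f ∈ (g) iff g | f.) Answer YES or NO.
In Q[x] the ideal (g) consists of all multiples of g, so f ∈ (g) iff g | f, i.e. iff the remainder of f on division by g is 0. Divide f by g (g is monic, so eliminate the leading term of the running remainder at each step):
  leading term -x^2: subtract (-x)·g(x) = -x^2 + 4·x, leaving 10 - 2·x
  leading term -2·x: subtract (-2)·g(x) = 8 - 2·x, leaving 2
The remainder r(x) = 2 ≠ 0 (and deg r < deg g), so g ∤ f, i.e. f ∉ (g).

Final answer: NO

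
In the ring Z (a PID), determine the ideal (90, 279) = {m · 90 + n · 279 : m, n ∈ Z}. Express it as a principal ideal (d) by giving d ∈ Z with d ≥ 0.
(90, 279) = (9); d = 9

In the PID Z, (a, b) is generated by gcd(a, b). Compute gcd(279, 90) with the extended Euclidean algorithm, tracking rows (r, s, t) with s·279 + t·90 = r:
  row A: (279, 1, 0)   [1·279 + 0·90 = 279]
  row B: (90, 0, 1)   [0·279 + 1·90 = 90]
  279 = 3·90 + 9   → row C = row A − 3·row B = (9, 1, −3)   [check: 1·279 − 3·90 = 9]
  90 = 10·9 + 0   → remainder 0, stop. gcd = 9 (last nonzero row C).
So gcd(90, 279) = 9, with Bézout identity 1·279 − 3·90 = 9. Containment (⊇): the Bézout identity exhibits 9 as an element of (90, 279), giving (9) ⊆ (90, 279). Containment (⊆): since 9 | 90 and 9 | 279 (90 = 9·10, 279 = 9·31), every Z-linear combination of 90 and 279 is divisible by 9, so (90, 279) ⊆ (9). Therefore (90, 279) = (9), d = 9.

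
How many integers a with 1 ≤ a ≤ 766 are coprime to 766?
382

The number of a ∈ {1, ..., 766} with gcd(a, 766) = 1 is by definition Euler's totient φ(766). φ is multiplicative, with φ(p^e) = p^e − p^(e−1). Factorise 766 = 2 · 383. Then
  φ(766) = (2 − 1) · (383 − 1) = 1 · 382 = 382.
So there are 382 such integers.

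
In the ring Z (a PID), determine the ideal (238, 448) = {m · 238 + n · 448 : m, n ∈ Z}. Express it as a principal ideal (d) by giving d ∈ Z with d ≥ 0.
In the PID Z, (a, b) is generated by gcd(a, b). Compute gcd(448, 238) with the extended Euclidean algorithm, tracking rows (r, s, t) with s·448 + t·238 = r:
  row A: (448, 1, 0)   [1·448 + 0·238 = 448]
  row B: (238, 0, 1)   [0·448 + 1·238 = 238]
  448 = 1·238 + 210   → row C = row A − 1·row B = (210, 1, −1)   [check: 1·448 − 1·238 = 210]
  238 = 1·210 + 28   → row D = row B − 1·row C = (28, −1, 2)   [check: −1·448 + 2·238 = 28]
  210 = 7·28 + 14   → row E = row C − 7·row D = (14, 8, −15)   [check: 8·448 − 15·238 = 14]
  28 = 2·14 + 0   → remainder 0, stop. gcd = 14 (last nonzero row E).
So gcd(238, 448) = 14, with Bézout identity 8·448 − 15·238 = 14. Containment (⊇): the Bézout identity exhibits 14 as an element of (238, 448), giving (14) ⊆ (238, 448). Containment (⊆): since 14 | 238 and 14 | 448 (238 = 14·17, 448 = 14·32), every Z-linear combination of 238 and 448 is divisible by 14, so (238, 448) ⊆ (14). Therefore (238, 448) = (14), d = 14.

Final answer: (238, 448) = (14); d = 14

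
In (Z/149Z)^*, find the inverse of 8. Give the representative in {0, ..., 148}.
Apply the extended Euclidean algorithm to (149, 8), tracking rows (r, s, t) with s·149 + t·8 = r. Each division r_prev = q·r_cur + r_new produces the new row as (previous row) − q·(current row):
  row A: (149, 1, 0)   [1·149 + 0·8 = 149]
  row B: (8, 0, 1)   [0·149 + 1·8 = 8]
  149 = 18·8 + 5   → row C = row A − 18·row B = (5, 1, −18)   [check: 1·149 − 18·8 = 5]
  8 = 1·5 + 3   → row D = row B − 1·row C = (3, −1, 19)   [check: −1·149 + 19·8 = 3]
  5 = 1·3 + 2   → row E = row C − 1·row D = (2, 2, −37)   [check: 2·149 − 37·8 = 2]
  3 = 1·2 + 1   → row F = row D − 1·row E = (1, −3, 56)   [check: −3·149 + 56·8 = 1]
  2 = 2·1 + 0   → remainder 0, stop. gcd = 1 (last nonzero row F).
The gcd is 1, so 8 is invertible mod 149. The last nonzero row gives −3·149 + 56·8 = 1, so t = 56. So 8^(−1) ≡ 56 (mod 149). Verify: 8 · 56 = 448 ≡ 1 (mod 149). ✓

Final answer: 8^(−1) ≡ 56 (mod 149)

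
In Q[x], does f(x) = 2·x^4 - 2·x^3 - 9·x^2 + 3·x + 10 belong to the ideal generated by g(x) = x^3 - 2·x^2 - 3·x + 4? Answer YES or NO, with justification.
NO

In Q[x] the ideal (g) consists of all multiples of g, so f ∈ (g) iff g | f, i.e. iff the remainder of f on division by g is 0. Divide f by g (g is monic, so eliminate the leading term of the running remainder at each step):
  leading term 2·x^4: subtract (2·x)·g(x) = 2·x^4 - 4·x^3 - 6·x^2 + 8·x, leaving 2·x^3 - 3·x^2 - 5·x + 10
  leading term 2·x^3: subtract (2)·g(x) = 2·x^3 - 4·x^2 - 6·x + 8, leaving x^2 + x + 2
The remainder r(x) = x^2 + x + 2 ≠ 0 (and deg r < deg g), so g ∤ f, i.e. f ∉ (g).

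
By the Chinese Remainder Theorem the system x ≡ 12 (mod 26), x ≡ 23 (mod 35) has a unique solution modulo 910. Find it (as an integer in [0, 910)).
The moduli 26, 35 are pairwise coprime, so by the CRT there is a unique solution mod 26·35 = 910.
Solve by successive substitution. Start with x ≡ 12 (mod 26).
  Combine with x ≡ 23 (mod 35): write x = 12 + 26·t and require 12 + 26·t ≡ 23 (mod 35), i.e. 26·t ≡ 23 − 12 ≡ 11 (mod 35). Since 26^(−1) ≡ 31 (mod 35), t ≡ 31·11 ≡ 26 (mod 35). So x ≡ 12 + 26·26 = 688 (mod 910).
Unique solution in [0, 910): x = 688.

Final answer: x ≡ 688 (mod 910); the representative in [0, 910) is 688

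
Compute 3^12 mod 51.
Use repeated squaring. Binary(12) = 1100. Walk through the bits of the exponent 12 left-to-right: at each bit after the leading one, square the running value, then multiply by 3 if the bit is 1 (always reducing mod 51):
  bit 1 = 1 (leading): start with 3.
  bit 2 = 1: square 3^2 = 9; bit is 1, so multiply 9·3 = 27 (mod 51).
  bit 3 = 0: square 27^2 = 729 ≡ 15 (mod 51).
  bit 4 = 0: square 15^2 = 225 ≡ 21 (mod 51).
Final value: 3^12 ≡ 21 (mod 51).

Final answer: 21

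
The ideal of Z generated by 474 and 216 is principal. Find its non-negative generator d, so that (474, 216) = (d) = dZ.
In the PID Z, (a, b) is generated by gcd(a, b). Compute gcd(474, 216) with the extended Euclidean algorithm, tracking rows (r, s, t) with s·474 + t·216 = r:
  row A: (474, 1, 0)   [1·474 + 0·216 = 474]
  row B: (216, 0, 1)   [0·474 + 1·216 = 216]
  474 = 2·216 + 42   → row C = row A − 2·row B = (42, 1, −2)   [check: 1·474 − 2·216 = 42]
  216 = 5·42 + 6   → row D = row B − 5·row C = (6, −5, 11)   [check: −5·474 + 11·216 = 6]
  42 = 7·6 + 0   → remainder 0, stop. gcd = 6 (last nonzero row D).
So gcd(474, 216) = 6, with Bézout identity −5·474 + 11·216 = 6. Containment (⊇): the Bézout identity exhibits 6 as an element of (474, 216), giving (6) ⊆ (474, 216). Containment (⊆): since 6 | 474 and 6 | 216 (474 = 6·79, 216 = 6·36), every Z-linear combination of 474 and 216 is divisible by 6, so (474, 216) ⊆ (6). Therefore (474, 216) = (6), d = 6.

Final answer: (474, 216) = (6); d = 6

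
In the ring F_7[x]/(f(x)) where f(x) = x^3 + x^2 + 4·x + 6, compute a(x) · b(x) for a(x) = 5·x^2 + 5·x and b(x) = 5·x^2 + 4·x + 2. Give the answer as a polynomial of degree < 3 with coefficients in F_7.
a · b ≡ x^2 + 4·x + 6 (mod f(x))

Multiply as integer polynomials: a · b = 25·x^4 + 45·x^3 + 30·x^2 + 10·x. Reducing coefficients mod 7: a · b ≡ 4·x^4 + 3·x^3 + 2·x^2 + 3·x. Now divide by f(x) = x^3 + x^2 + 4·x + 6 in F_7[x], eliminating the leading term at each step:
  leading term 4·x^4: subtract (4·x)·f(x) = 4·x^4 + 4·x^3 + 2·x^2 + 3·x, leaving 6·x^3 (coefficients mod 7)
  leading term 6·x^3: subtract (6)·f(x) = 6·x^3 + 6·x^2 + 3·x + 1, leaving x^2 + 4·x + 6 (coefficients mod 7)
The degree is now < 3, so this is the remainder. Hence a · b ≡ x^2 + 4·x + 6 in F_7[x]/(f).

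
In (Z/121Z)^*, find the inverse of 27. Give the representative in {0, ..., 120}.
Apply the extended Euclidean algorithm to (121, 27), tracking rows (r, s, t) with s·121 + t·27 = r. Each division r_prev = q·r_cur + r_new produces the new row as (previous row) − q·(current row):
  row A: (121, 1, 0)   [1·121 + 0·27 = 121]
  row B: (27, 0, 1)   [0·121 + 1·27 = 27]
  121 = 4·27 + 13   → row C = row A − 4·row B = (13, 1, −4)   [check: 1·121 − 4·27 = 13]
  27 = 2·13 + 1   → row D = row B − 2·row C = (1, −2, 9)   [check: −2·121 + 9·27 = 1]
  13 = 13·1 + 0   → remainder 0, stop. gcd = 1 (last nonzero row D).
The gcd is 1, so 27 is invertible mod 121. The last nonzero row gives −2·121 + 9·27 = 1, so t = 9. So 27^(−1) ≡ 9 (mod 121). Verify: 27 · 9 = 243 ≡ 1 (mod 121). ✓

Final answer: 27^(−1) ≡ 9 (mod 121)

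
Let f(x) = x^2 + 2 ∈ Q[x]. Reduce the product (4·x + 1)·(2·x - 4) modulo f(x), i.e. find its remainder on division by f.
a · b ≡ -14·x - 20 (mod f(x))

First multiply in Q[x] without reducing: a · b = 8·x^2 - 14·x - 4. Now divide by f(x) = x^2 + 2, eliminating the leading term at each step:
  leading term 8·x^2: subtract (8)·f(x) = 8·x^2 + 16, leaving -14·x - 20
The degree is now < 2, so this is the remainder. Hence a · b ≡ -14·x - 20 in Q[x]/(f).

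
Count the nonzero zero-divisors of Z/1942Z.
Z/1942Z has 971 nonzero zero-divisors

In Z/1942Z each nonzero element is either a unit (gcd with 1942 is 1) or a zero-divisor (gcd > 1). The number of units is φ(1942): factorise 1942 = 2 · 971, so φ(1942) = (2 − 1) · (971 − 1) = 1 · 970 = 970. The nonzero elements number 1942 − 1 = 1941. Hence the nonzero zero-divisors number 1941 − 970 = 971.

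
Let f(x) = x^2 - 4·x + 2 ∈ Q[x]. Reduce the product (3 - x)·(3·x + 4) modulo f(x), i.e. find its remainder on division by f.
First multiply in Q[x] without reducing: a · b = -3·x^2 + 5·x + 12. Now divide by f(x) = x^2 - 4·x + 2, eliminating the leading term at each step:
  leading term -3·x^2: subtract (-3)·f(x) = -3·x^2 + 12·x - 6, leaving 18 - 7·x
The degree is now < 2, so this is the remainder. Hence a · b ≡ 18 - 7·x in Q[x]/(f).

Final answer: a · b ≡ 18 - 7·x (mod f(x))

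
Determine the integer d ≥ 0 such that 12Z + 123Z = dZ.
In the PID Z, (a, b) is generated by gcd(a, b). Compute gcd(123, 12) with the extended Euclidean algorithm, tracking rows (r, s, t) with s·123 + t·12 = r:
  row A: (123, 1, 0)   [1·123 + 0·12 = 123]
  row B: (12, 0, 1)   [0·123 + 1·12 = 12]
  123 = 10·12 + 3   → row C = row A − 10·row B = (3, 1, −10)   [check: 1·123 − 10·12 = 3]
  12 = 4·3 + 0   → remainder 0, stop. gcd = 3 (last nonzero row C).
So gcd(12, 123) = 3, with Bézout identity 1·123 − 10·12 = 3. Containment (⊇): the Bézout identity exhibits 3 as an element of (12, 123), giving (3) ⊆ (12, 123). Containment (⊆): since 3 | 12 and 3 | 123 (12 = 3·4, 123 = 3·41), every Z-linear combination of 12 and 123 is divisible by 3, so (12, 123) ⊆ (3). Therefore (12, 123) = (3), d = 3.

Final answer: (12, 123) = (3); d = 3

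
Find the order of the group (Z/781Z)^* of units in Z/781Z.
|(Z/781Z)^*| = 700

(Z/781Z)^* consists of the classes a with gcd(a, 781) = 1, so its order is φ(781). φ is multiplicative, with φ(p^e) = p^e − p^(e−1). Factorise 781 = 11 · 71. Then
  φ(781) = (11 − 1) · (71 − 1) = 10 · 70 = 700.
Thus |(Z/781Z)^*| = 700.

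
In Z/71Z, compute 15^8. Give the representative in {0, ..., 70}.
Use repeated squaring. Binary(8) = 1000. Walk through the bits of the exponent 8 left-to-right: at each bit after the leading one, square the running value, then multiply by 15 if the bit is 1 (always reducing mod 71):
  bit 1 = 1 (leading): start with 15.
  bit 2 = 0: square 15^2 = 225 ≡ 12 (mod 71).
  bit 3 = 0: square 12^2 = 144 ≡ 2 (mod 71).
  bit 4 = 0: square 2^2 = 4 (mod 71).
Final value: 15^8 ≡ 4 (mod 71).

Final answer: 4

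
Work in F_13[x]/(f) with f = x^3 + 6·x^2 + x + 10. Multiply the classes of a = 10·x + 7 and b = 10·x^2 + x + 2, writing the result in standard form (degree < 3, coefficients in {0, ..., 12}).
Multiply as integer polynomials: a · b = 100·x^3 + 80·x^2 + 27·x + 14. Reducing coefficients mod 13: a · b ≡ 9·x^3 + 2·x^2 + x + 1. Now divide by f(x) = x^3 + 6·x^2 + x + 10 in F_13[x], eliminating the leading term at each step:
  leading term 9·x^3: subtract (9)·f(x) = 9·x^3 + 2·x^2 + 9·x + 12, leaving 5·x + 2 (coefficients mod 13)
The degree is now < 3, so this is the remainder. Hence a · b ≡ 5·x + 2 in F_13[x]/(f).

Final answer: a · b ≡ 5·x + 2 (mod f(x))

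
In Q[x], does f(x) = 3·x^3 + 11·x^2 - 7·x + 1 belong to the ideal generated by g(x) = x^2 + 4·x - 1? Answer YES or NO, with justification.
In Q[x] the ideal (g) consists of all multiples of g, so f ∈ (g) iff g | f, i.e. iff the remainder of f on division by g is 0. Divide f by g (g is monic, so eliminate the leading term of the running remainder at each step):
  leading term 3·x^3: subtract (3·x)·g(x) = 3·x^3 + 12·x^2 - 3·x, leaving -x^2 - 4·x + 1
  leading term -x^2: subtract (-1)·g(x) = -x^2 - 4·x + 1, leaving 0
The remainder is 0, so f(x) = g(x) · h(x) with h(x) = 3·x - 1. Hence g | f, i.e. f ∈ (g).

Final answer: YES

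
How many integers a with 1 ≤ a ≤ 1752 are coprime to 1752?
576

The number of a ∈ {1, ..., 1752} with gcd(a, 1752) = 1 is by definition Euler's totient φ(1752). φ is multiplicative, with φ(p^e) = p^e − p^(e−1). Factorise 1752 = 2^3 · 3 · 73. Then
  φ(1752) = (2^3 − 2^2) · (3 − 1) · (73 − 1) = 4 · 2 · 72 = 576.
So there are 576 such integers.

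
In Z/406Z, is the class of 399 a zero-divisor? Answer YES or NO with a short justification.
YES

gcd(399, 406) = 7 > 1, so 399 is not a unit in Z/406Z. In Z/nZ every nonzero non-unit is a zero-divisor: explicitly, take b = 406/gcd = 58 ≠ 0 (mod 406); then 399·58 = 23142 = 57·406, i.e. 399·58 ≡ 0 (mod 406). So 399 is a zero-divisor.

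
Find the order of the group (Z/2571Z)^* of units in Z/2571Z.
(Z/2571Z)^* consists of the classes a with gcd(a, 2571) = 1, so its order is φ(2571). φ is multiplicative, with φ(p^e) = p^e − p^(e−1). Factorise 2571 = 3 · 857. Then
  φ(2571) = (3 − 1) · (857 − 1) = 2 · 856 = 1712.
Thus |(Z/2571Z)^*| = 1712.

Final answer: |(Z/2571Z)^*| = 1712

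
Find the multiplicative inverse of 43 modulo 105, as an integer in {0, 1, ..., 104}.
Apply the extended Euclidean algorithm to (105, 43), tracking rows (r, s, t) with s·105 + t·43 = r. Each division r_prev = q·r_cur + r_new produces the new row as (previous row) − q·(current row):
  row A: (105, 1, 0)   [1·105 + 0·43 = 105]
  row B: (43, 0, 1)   [0·105 + 1·43 = 43]
  105 = 2·43 + 19   → row C = row A − 2·row B = (19, 1, −2)   [check: 1·105 − 2·43 = 19]
  43 = 2·19 + 5   → row D = row B − 2·row C = (5, −2, 5)   [check: −2·105 + 5·43 = 5]
  19 = 3·5 + 4   → row E = row C − 3·row D = (4, 7, −17)   [check: 7·105 − 17·43 = 4]
  5 = 1·4 + 1   → row F = row D − 1·row E = (1, −9, 22)   [check: −9·105 + 22·43 = 1]
  4 = 4·1 + 0   → remainder 0, stop. gcd = 1 (last nonzero row F).
The gcd is 1, so 43 is invertible mod 105. The last nonzero row gives −9·105 + 22·43 = 1, so t = 22. So 43^(−1) ≡ 22 (mod 105). Verify: 43 · 22 = 946 ≡ 1 (mod 105). ✓

Final answer: 43^(−1) ≡ 22 (mod 105)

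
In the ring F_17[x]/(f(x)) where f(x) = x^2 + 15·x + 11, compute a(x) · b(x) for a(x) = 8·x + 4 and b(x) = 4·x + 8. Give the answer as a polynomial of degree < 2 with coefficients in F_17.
a · b ≡ 8·x + 3 (mod f(x))

Multiply as integer polynomials: a · b = 32·x^2 + 80·x + 32. Reducing coefficients mod 17: a · b ≡ 15·x^2 + 12·x + 15. Now divide by f(x) = x^2 + 15·x + 11 in F_17[x], eliminating the leading term at each step:
  leading term 15·x^2: subtract (15)·f(x) = 15·x^2 + 4·x + 12, leaving 8·x + 3 (coefficients mod 17)
The degree is now < 2, so this is the remainder. Hence a · b ≡ 8·x + 3 in F_17[x]/(f).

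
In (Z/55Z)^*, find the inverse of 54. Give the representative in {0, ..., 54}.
54^(−1) ≡ 54 (mod 55)

Apply the extended Euclidean algorithm to (55, 54), tracking rows (r, s, t) with s·55 + t·54 = r. Each division r_prev = q·r_cur + r_new produces the new row as (previous row) − q·(current row):
  row A: (55, 1, 0)   [1·55 + 0·54 = 55]
  row B: (54, 0, 1)   [0·55 + 1·54 = 54]
  55 = 1·54 + 1   → row C = row A − 1·row B = (1, 1, −1)   [check: 1·55 − 1·54 = 1]
  54 = 54·1 + 0   → remainder 0, stop. gcd = 1 (last nonzero row C).
The gcd is 1, so 54 is invertible mod 55. The last nonzero row gives 1·55 − 1·54 = 1, so t = −1. So 54^(−1) ≡ −1 ≡ 54 (mod 55). Verify: 54 · 54 = 2916 ≡ 1 (mod 55). ✓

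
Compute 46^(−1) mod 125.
Apply the extended Euclidean algorithm to (125, 46), tracking rows (r, s, t) with s·125 + t·46 = r. Each division r_prev = q·r_cur + r_new produces the new row as (previous row) − q·(current row):
  row A: (125, 1, 0)   [1·125 + 0·46 = 125]
  row B: (46, 0, 1)   [0·125 + 1·46 = 46]
  125 = 2·46 + 33   → row C = row A − 2·row B = (33, 1, −2)   [check: 1·125 − 2·46 = 33]
  46 = 1·33 + 13   → row D = row B − 1·row C = (13, −1, 3)   [check: −1·125 + 3·46 = 13]
  33 = 2·13 + 7   → row E = row C − 2·row D = (7, 3, −8)   [check: 3·125 − 8·46 = 7]
  13 = 1·7 + 6   → row F = row D − 1·row E = (6, −4, 11)   [check: −4·125 + 11·46 = 6]
  7 = 1·6 + 1   → row G = row E − 1·row F = (1, 7, −19)   [check: 7·125 − 19·46 = 1]
  6 = 6·1 + 0   → remainder 0, stop. gcd = 1 (last nonzero row G).
The gcd is 1, so 46 is invertible mod 125. The last nonzero row gives 7·125 − 19·46 = 1, so t = −19. So 46^(−1) ≡ −19 ≡ 106 (mod 125). Verify: 46 · 106 = 4876 ≡ 1 (mod 125). ✓

Final answer: 46^(−1) ≡ 106 (mod 125)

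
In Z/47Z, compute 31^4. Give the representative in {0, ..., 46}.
Use repeated squaring. Binary(4) = 100. Walk through the bits of the exponent 4 left-to-right: at each bit after the leading one, square the running value, then multiply by 31 if the bit is 1 (always reducing mod 47):
  bit 1 = 1 (leading): start with 31.
  bit 2 = 0: square 31^2 = 961 ≡ 21 (mod 47).
  bit 3 = 0: square 21^2 = 441 ≡ 18 (mod 47).
Final value: 31^4 ≡ 18 (mod 47).

Final answer: 18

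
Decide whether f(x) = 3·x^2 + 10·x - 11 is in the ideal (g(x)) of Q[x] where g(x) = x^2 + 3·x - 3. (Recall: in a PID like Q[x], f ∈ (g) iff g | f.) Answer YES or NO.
NO

In Q[x] the ideal (g) consists of all multiples of g, so f ∈ (g) iff g | f, i.e. iff the remainder of f on division by g is 0. Divide f by g (g is monic, so eliminate the leading term of the running remainder at each step):
  leading term 3·x^2: subtract (3)·g(x) = 3·x^2 + 9·x - 9, leaving x - 2
The remainder r(x) = x - 2 ≠ 0 (and deg r < deg g), so g ∤ f, i.e. f ∉ (g).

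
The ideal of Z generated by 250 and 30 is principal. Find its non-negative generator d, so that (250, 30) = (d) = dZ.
(250, 30) = (10); d = 10

In the PID Z, (a, b) is generated by gcd(a, b). Compute gcd(250, 30) with the extended Euclidean algorithm, tracking rows (r, s, t) with s·250 + t·30 = r:
  row A: (250, 1, 0)   [1·250 + 0·30 = 250]
  row B: (30, 0, 1)   [0·250 + 1·30 = 30]
  250 = 8·30 + 10   → row C = row A − 8·row B = (10, 1, −8)   [check: 1·250 − 8·30 = 10]
  30 = 3·10 + 0   → remainder 0, stop. gcd = 10 (last nonzero row C).
So gcd(250, 30) = 10, with Bézout identity 1·250 − 8·30 = 10. Containment (⊇): the Bézout identity exhibits 10 as an element of (250, 30), giving (10) ⊆ (250, 30). Containment (⊆): since 10 | 250 and 10 | 30 (250 = 10·25, 30 = 10·3), every Z-linear combination of 250 and 30 is divisible by 10, so (250, 30) ⊆ (10). Therefore (250, 30) = (10), d = 10.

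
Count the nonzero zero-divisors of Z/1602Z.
In Z/1602Z each nonzero element is either a unit (gcd with 1602 is 1) or a zero-divisor (gcd > 1). The number of units is φ(1602): factorise 1602 = 2 · 3^2 · 89, so φ(1602) = (2 − 1) · (3^2 − 3^1) · (89 − 1) = 1 · 6 · 88 = 528. The nonzero elements number 1602 − 1 = 1601. Hence the nonzero zero-divisors number 1601 − 528 = 1073.

Final answer: Z/1602Z has 1073 nonzero zero-divisors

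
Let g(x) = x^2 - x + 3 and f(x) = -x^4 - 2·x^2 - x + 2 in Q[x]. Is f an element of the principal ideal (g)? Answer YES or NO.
In Q[x] the ideal (g) consists of all multiples of g, so f ∈ (g) iff g | f, i.e. iff the remainder of f on division by g is 0. Divide f by g (g is monic, so eliminate the leading term of the running remainder at each step):
  leading term -x^4: subtract (-x^2)·g(x) = -x^4 + x^3 - 3·x^2, leaving -x^3 + x^2 - x + 2
  leading term -x^3: subtract (-x)·g(x) = -x^3 + x^2 - 3·x, leaving 2·x + 2
The remainder r(x) = 2·x + 2 ≠ 0 (and deg r < deg g), so g ∤ f, i.e. f ∉ (g).

Final answer: NO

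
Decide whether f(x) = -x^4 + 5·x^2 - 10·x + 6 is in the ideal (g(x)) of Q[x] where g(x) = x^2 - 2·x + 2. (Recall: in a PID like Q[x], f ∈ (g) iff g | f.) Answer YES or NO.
In Q[x] the ideal (g) consists of all multiples of g, so f ∈ (g) iff g | f, i.e. iff the remainder of f on division by g is 0. Divide f by g (g is monic, so eliminate the leading term of the running remainder at each step):
  leading term -x^4: subtract (-x^2)·g(x) = -x^4 + 2·x^3 - 2·x^2, leaving -2·x^3 + 7·x^2 - 10·x + 6
  leading term -2·x^3: subtract (-2·x)·g(x) = -2·x^3 + 4·x^2 - 4·x, leaving 3·x^2 - 6·x + 6
  leading term 3·x^2: subtract (3)·g(x) = 3·x^2 - 6·x + 6, leaving 0
The remainder is 0, so f(x) = g(x) · h(x) with h(x) = -x^2 - 2·x + 3. Hence g | f, i.e. f ∈ (g).

Final answer: YES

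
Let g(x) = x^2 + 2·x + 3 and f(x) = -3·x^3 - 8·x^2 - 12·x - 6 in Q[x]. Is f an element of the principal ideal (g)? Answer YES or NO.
NO

In Q[x] the ideal (g) consists of all multiples of g, so f ∈ (g) iff g | f, i.e. iff the remainder of f on division by g is 0. Divide f by g (g is monic, so eliminate the leading term of the running remainder at each step):
  leading term -3·x^3: subtract (-3·x)·g(x) = -3·x^3 - 6·x^2 - 9·x, leaving -2·x^2 - 3·x - 6
  leading term -2·x^2: subtract (-2)·g(x) = -2·x^2 - 4·x - 6, leaving x
The remainder r(x) = x ≠ 0 (and deg r < deg g), so g ∤ f, i.e. f ∉ (g).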